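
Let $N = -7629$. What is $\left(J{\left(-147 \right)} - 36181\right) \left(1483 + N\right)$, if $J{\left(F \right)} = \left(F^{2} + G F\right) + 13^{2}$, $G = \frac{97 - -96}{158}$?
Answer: $\frac{7080330285}{79} \approx 8.9624 \cdot 10^{7}$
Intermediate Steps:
$G = \frac{193}{158}$ ($G = \left(97 + 96\right) \frac{1}{158} = 193 \cdot \frac{1}{158} = \frac{193}{158} \approx 1.2215$)
$J{\left(F \right)} = 169 + F^{2} + \frac{193 F}{158}$ ($J{\left(F \right)} = \left(F^{2} + \frac{193 F}{158}\right) + 13^{2} = \left(F^{2} + \frac{193 F}{158}\right) + 169 = 169 + F^{2} + \frac{193 F}{158}$)
$\left(J{\left(-147 \right)} - 36181\right) \left(1483 + N\right) = \left(\left(169 + \left(-147\right)^{2} + \frac{193}{158} \left(-147\right)\right) - 36181\right) \left(1483 - 7629\right) = \left(\left(169 + 21609 - \frac{28371}{158}\right) - 36181\right) \left(-6146\right) = \left(\frac{3412553}{158} - 36181\right) \left(-6146\right) = \left(- \frac{2304045}{158}\right) \left(-6146\right) = \frac{7080330285}{79}$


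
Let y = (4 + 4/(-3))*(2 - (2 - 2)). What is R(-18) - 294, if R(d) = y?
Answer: -866/3 ≈ -288.67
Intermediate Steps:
y = 16/3 (y = (4 + 4*(-⅓))*(2 - 1*0) = (4 - 4/3)*(2 + 0) = (8/3)*2 = 16/3 ≈ 5.3333)
R(d) = 16/3
R(-18) - 294 = 16/3 - 294 = -866/3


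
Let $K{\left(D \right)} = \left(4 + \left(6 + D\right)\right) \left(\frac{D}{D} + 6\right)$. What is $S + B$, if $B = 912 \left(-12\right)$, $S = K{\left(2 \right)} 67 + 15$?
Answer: $-5301$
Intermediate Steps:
$K{\left(D \right)} = 70 + 7 D$ ($K{\left(D \right)} = \left(10 + D\right) \left(1 + 6\right) = \left(10 + D\right) 7 = 70 + 7 D$)
$S = 5643$ ($S = \left(70 + 7 \cdot 2\right) 67 + 15 = \left(70 + 14\right) 67 + 15 = 84 \cdot 67 + 15 = 5628 + 15 = 5643$)
$B = -10944$
$S + B = 5643 - 10944 = -5301$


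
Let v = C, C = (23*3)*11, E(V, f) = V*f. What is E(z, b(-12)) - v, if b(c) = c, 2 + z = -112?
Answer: 609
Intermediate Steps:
z = -114 (z = -2 - 112 = -114)
C = 759 (C = 69*11 = 759)
v = 759
E(z, b(-12)) - v = -114*(-12) - 1*759 = 1368 - 759 = 609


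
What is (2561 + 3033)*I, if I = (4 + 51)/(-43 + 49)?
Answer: 153835/3 ≈ 51278.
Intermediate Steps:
I = 55/6 ≈ 9.1667
(2561 + 3033)*I = (2561 + 3033)*(55/6) = 5594*(55/6) = 153835/3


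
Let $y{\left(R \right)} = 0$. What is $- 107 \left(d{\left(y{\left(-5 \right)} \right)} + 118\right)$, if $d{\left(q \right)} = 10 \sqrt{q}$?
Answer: $-12626$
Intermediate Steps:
$- 107 \left(d{\left(y{\left(-5 \right)} \right)} + 118\right) = - 107 \left(10 \sqrt{0} + 118\right) = - 107 \left(10 \cdot 0 + 118\right) = - 107 \left(0 + 118\right) = \left(-107\right) 118 = -12626$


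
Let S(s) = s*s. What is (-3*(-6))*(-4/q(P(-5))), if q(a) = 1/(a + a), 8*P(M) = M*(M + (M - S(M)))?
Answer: -3150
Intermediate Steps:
S(s) = s²
P(M) = M*(-M² + 2*M)/8 (P(M) = (M*(M + (M - M²)))/8 = (M*(-M² + 2*M))/8 = M*(-M² + 2*M)/8)
q(a) = 1/(2*a)
(-3*(-6))*(-4/q(P(-5))) = (-3*(-6))*(-4/(1/(2*(((⅛)*(-5)²*(2 - 1*(-5))))))) = 18*(-4/(1/(2*(((⅛)*25*(2 + 5)))))) = 18*(-4/(1/(2*(((⅛)*25*7))))) = 18*(-4/(1/(2*(175/8)))) = 18*(-4/((½)*(8/175))) = 18*(-4/4/175) = 18*(-4*175/4) = 18*(-175) = -3150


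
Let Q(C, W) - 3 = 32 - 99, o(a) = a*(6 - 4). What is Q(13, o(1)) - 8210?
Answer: -8274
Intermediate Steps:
o(a) = 2*a (o(a) = a*2 = 2*a)
Q(C, W) = -64 (Q(C, W) = 3 + (32 - 99) = 3 - 67 = -64)
Q(13, o(1)) - 8210 = -64 - 8210 = -8274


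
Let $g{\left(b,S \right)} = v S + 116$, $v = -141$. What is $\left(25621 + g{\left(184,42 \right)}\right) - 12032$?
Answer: $7783$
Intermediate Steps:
$g{\left(b,S \right)} = 116 - 141 S$ ($g{\left(b,S \right)} = - 141 S + 116 = 116 - 141 S$)
$\left(25621 + g{\left(184,42 \right)}\right) - 12032 = \left(25621 + \left(116 - 5922\right)\right) - 12032 = \left(25621 - 5806\right) - 12032 = 19815 - 12032 = 7783$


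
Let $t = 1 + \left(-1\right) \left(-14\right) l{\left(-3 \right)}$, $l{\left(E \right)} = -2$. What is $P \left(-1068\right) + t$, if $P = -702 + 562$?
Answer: $149493$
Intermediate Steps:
$t = -27$ ($t = 1 + \left(-1\right) \left(-14\right) \left(-2\right) = 1 + 14 \left(-2\right) = 1 - 28 = -27$)
$P = -140$
$P \left(-1068\right) + t = \left(-140\right) \left(-1068\right) - 27 = 149520 - 27 = 149493$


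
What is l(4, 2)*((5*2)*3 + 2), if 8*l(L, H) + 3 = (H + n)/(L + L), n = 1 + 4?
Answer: -17/2 ≈ -8.5000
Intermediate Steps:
n = 5
l(L, H) = -3/8 + (5 + H)/(16*L) (l(L, H) = -3/8 + ((H + 5)/(L + L))/8 = -3/8 + ((5 + H)/((2*L)))/8 = -3/8 + ((5 + H)*(1/(2*L)))/8 = -3/8 + ((5 + H)/(2*L))/8 = -3/8 + (5 + H)/(16*L))
l(4, 2)*((5*2)*3 + 2) = ((1/16)*(5 + 2 - 6*4)/4)*((5*2)*3 + 2) = ((1/16)*(1/4)*(5 + 2 - 24))*(10*3 + 2) = ((1/16)*(1/4)*(-17))*(30 + 2) = -17/64*32 = -17/2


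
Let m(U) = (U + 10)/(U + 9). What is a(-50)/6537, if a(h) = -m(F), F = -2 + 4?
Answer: -4/23969 ≈ -0.00016688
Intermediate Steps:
F = 2
m(U) = (10 + U)/(9 + U)
a(h) = -12/11 (a(h) = -(10 + 2)/(9 + 2) = -12/11)
a(-50)/6537 = -12/11/6537 = -12/11*1/6537 = -4/23969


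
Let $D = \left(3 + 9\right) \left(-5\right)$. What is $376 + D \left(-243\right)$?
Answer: $14956$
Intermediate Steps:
$D = -60$ ($D = 12 \left(-5\right) = -60$)
$376 + D \left(-243\right) = 376 - -14580 = 376 + 14580 = 14956$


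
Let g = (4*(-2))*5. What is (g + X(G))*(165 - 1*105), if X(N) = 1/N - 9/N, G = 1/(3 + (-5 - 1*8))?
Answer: 2400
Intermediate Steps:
g = -40 (g = -8*5 = -40)
G = -⅒ (G = 1/(3 + (-5 - 8)) = 1/(3 - 13) = 1/(-10) = -⅒ ≈ -0.10000)
X(N) = -8/N (X(N) = 1/N - 9/N = -8/N)
(g + X(G))*(165 - 1*105) = (-40 - 8/(-⅒))*(165 - 1*105) = (-40 - 8*(-10))*(165 - 105) = (-40 + 80)*60 = 40*60 = 2400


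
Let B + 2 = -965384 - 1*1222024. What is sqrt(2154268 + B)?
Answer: I*sqrt(33142) ≈ 182.05*I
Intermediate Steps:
B = -2187410 (B = -2 + (-965384 - 1*1222024) = -2 + (-965384 - 1222024) = -2 - 2187408 = -2187410)
sqrt(2154268 + B) = sqrt(2154268 - 2187410) = sqrt(-33142) = I*sqrt(33142)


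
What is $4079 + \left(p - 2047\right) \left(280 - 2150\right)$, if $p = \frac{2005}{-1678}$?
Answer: $\frac{3216896666}{839} \approx 3.8342 \cdot 10^{6}$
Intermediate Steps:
$p = - \frac{2005}{1678}$ ($p = 2005 \left(- \frac{1}{1678}\right) = - \frac{2005}{1678} \approx -1.1949$)
$4079 + \left(p - 2047\right) \left(280 - 2150\right) = 4079 + \left(- \frac{2005}{1678} - 2047\right) \left(280 - 2150\right) = 4079 - - \frac{3213474385}{839} = 4079 + \frac{3213474385}{839} = \frac{3216896666}{839}$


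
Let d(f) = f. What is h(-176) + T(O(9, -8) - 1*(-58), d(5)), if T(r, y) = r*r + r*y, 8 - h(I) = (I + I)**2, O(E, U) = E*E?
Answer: -103880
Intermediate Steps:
O(E, U) = E**2
h(I) = 8 - 4*I**2 (h(I) = 8 - (I + I)**2 = 8 - (2*I)**2 = 8 - 4*I**2)
T(r, y) = r**2 + r*y
h(-176) + T(O(9, -8) - 1*(-58), d(5)) = (8 - 4*(-176)**2) + (9**2 - 1*(-58))*((9**2 - 1*(-58)) + 5) = (8 - 4*30976) + (81 + 58)*((81 + 58) + 5) = (8 - 123904) + 139*(139 + 5) = -123896 + 139*144 = -123896 + 20016 = -103880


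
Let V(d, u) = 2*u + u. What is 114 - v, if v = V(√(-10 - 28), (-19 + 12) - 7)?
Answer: 156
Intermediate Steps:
V(d, u) = 3*u
v = -42 (v = 3*((-19 + 12) - 7) = 3*(-7 - 7) = 3*(-14) = -42)
114 - v = 114 - 1*(-42) = 114 + 42 = 156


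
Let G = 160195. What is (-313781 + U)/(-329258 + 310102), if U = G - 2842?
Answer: 39107/4789 ≈ 8.1660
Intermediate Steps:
U = 157353 (U = 160195 - 2842 = 157353)
(-313781 + U)/(-329258 + 310102) = (-313781 + 157353)/(-329258 + 310102) = -156428/(-19156) = -156428*(-1/19156) = 39107/4789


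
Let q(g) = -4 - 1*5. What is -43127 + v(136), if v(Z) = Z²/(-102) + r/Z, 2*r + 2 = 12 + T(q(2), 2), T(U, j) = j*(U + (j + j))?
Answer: -129925/3 ≈ -43308.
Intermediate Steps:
q(g) = -9 (q(g) = -4 - 5 = -9)
T(U, j) = j*(U + 2*j)
r = 0 (r = -1 + (12 + 2*(-9 + 2*2))/2 = -1 + (12 + 2*(-9 + 4))/2 = -1 + (12 + 2*(-5))/2 = -1 + (12 - 10)/2 = -1 + (½)*2 = -1 + 1 = 0)
v(Z) = -Z²/102 (v(Z) = Z²/(-102) + 0/Z = Z²*(-1/102) + 0 = -Z²/102 + 0 = -Z²/102)
-43127 + v(136) = -43127 - 1/102*136² = -43127 - 1/102*18496 = -43127 - 544/3 = -129925/3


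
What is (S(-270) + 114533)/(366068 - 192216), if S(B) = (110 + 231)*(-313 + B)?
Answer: -42135/86926 ≈ -0.48472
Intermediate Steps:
S(B) = -106733 + 341*B (S(B) = 341*(-313 + B) = -106733 + 341*B)
(S(-270) + 114533)/(366068 - 192216) = ((-106733 + 341*(-270)) + 114533)/(366068 - 192216) = ((-106733 - 92070) + 114533)/173852 = (-198803 + 114533)*(1/173852) = -84270*1/173852 = -42135/86926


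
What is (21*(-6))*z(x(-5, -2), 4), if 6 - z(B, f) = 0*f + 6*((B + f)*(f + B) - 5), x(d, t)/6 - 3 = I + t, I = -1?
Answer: 7560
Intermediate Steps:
x(d, t) = 12 + 6*t (x(d, t) = 18 + 6*(-1 + t) = 18 + (-6 + 6*t) = 12 + 6*t)
z(B, f) = 36 - 6*(B + f)² (z(B, f) = 6 - (0*f + 6*((B + f)*(f + B) - 5)) = 6 - (0 + 6*((B + f)*(B + f) - 5)) = 6 - (0 + 6*((B + f)² - 5)) = 6 - (0 + 6*(-5 + (B + f)²)) = 6 - (0 + (-30 + 6*(B + f)²)) = 6 - (-30 + 6*(B + f)²) = 6 + (30 - 6*(B + f)²) = 36 - 6*(B + f)²)
(21*(-6))*z(x(-5, -2), 4) = (21*(-6))*(36 - 6*((12 + 6*(-2)) + 4)²) = -126*(36 - 6*((12 - 12) + 4)²) = -126*(36 - 6*(0 + 4)²) = -126*(36 - 6*4²) = -126*(36 - 6*16) = -126*(36 - 96) = -126*(-60) = 7560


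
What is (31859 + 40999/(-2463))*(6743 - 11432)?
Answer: -122582523234/821 ≈ -1.4931e+8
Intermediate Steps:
(31859 + 40999/(-2463))*(6743 - 11432) = (31859 + 40999*(-1/2463))*(-4689) = (31859 - 40999/2463)*(-4689) = (78427718/2463)*(-4689) = -122582523234/821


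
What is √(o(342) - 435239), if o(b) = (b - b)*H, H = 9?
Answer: I*√435239 ≈ 659.73*I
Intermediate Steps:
o(b) = 0 (o(b) = (b - b)*9 = 0*9 = 0)
√(o(342) - 435239) = √(0 - 435239) = √(-435239) = I*√435239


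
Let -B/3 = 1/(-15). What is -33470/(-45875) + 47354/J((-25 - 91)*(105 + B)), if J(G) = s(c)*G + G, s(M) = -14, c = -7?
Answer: 3741049551/3638841700 ≈ 1.0281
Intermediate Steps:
B = ⅕ (B = -3/(-15) = -3*(-1/15) = ⅕ ≈ 0.20000)
J(G) = -13*G (J(G) = -14*G + G = -13*G)
-33470/(-45875) + 47354/J((-25 - 91)*(105 + B)) = -33470/(-45875) + 47354/((-13*(-25 - 91)*(105 + ⅕))) = -33470*(-1/45875) + 47354/((-(-1508)*526/5)) = 6694/9175 + 47354/((-13*(-61016/5))) = 6694/9175 + 47354/(793208/5) = 6694/9175 + 47354*(5/793208) = 6694/9175 + 118385/396604 = 3741049551/3638841700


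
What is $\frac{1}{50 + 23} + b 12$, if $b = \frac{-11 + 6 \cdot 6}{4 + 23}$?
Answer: $\frac{7309}{657} \approx 11.125$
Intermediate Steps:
$b = \frac{25}{27}$ ($b = \frac{-11 + 36}{27} = 25 \cdot \frac{1}{27} = \frac{25}{27} \approx 0.92593$)
$\frac{1}{50 + 23} + b 12 = \frac{1}{50 + 23} + \frac{25}{27} \cdot 12 = \frac{1}{73} + \frac{100}{9} = \frac{7309}{657}$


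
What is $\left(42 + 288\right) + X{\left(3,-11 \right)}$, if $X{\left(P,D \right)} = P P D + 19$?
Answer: $250$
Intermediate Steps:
$X{\left(P,D \right)} = 19 + D P^{2}$ ($X{\left(P,D \right)} = P^{2} D + 19 = D P^{2} + 19 = 19 + D P^{2}$)
$\left(42 + 288\right) + X{\left(3,-11 \right)} = \left(42 + 288\right) + \left(19 - 11 \cdot 3^{2}\right) = 330 + \left(19 - 99\right) = 330 - 80 = 250$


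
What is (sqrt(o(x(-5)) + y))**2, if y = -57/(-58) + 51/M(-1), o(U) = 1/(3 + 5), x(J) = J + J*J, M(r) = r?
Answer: -11575/232 ≈ -49.892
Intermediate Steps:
x(J) = J + J**2
o(U) = 1/8
y = -2901/58 (y = -57/(-58) + 51/(-1) = -57*(-1/58) + 51*(-1) = 57/58 - 51 = -2901/58 ≈ -50.017)
(sqrt(o(x(-5)) + y))**2 = (sqrt(1/8 - 2901/58))**2 = (sqrt(-11575/232))**2 = (5*I*sqrt(26854)/116)**2 = -11575/232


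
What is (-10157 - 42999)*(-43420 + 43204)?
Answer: 11481696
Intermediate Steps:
(-10157 - 42999)*(-43420 + 43204) = -53156*(-216) = 11481696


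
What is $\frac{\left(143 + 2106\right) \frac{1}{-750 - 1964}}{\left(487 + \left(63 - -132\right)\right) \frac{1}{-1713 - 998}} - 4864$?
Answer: $- \frac{8996914033}{1850948} \approx -4860.7$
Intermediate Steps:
$\frac{\left(143 + 2106\right) \frac{1}{-750 - 1964}}{\left(487 + \left(63 - -132\right)\right) \frac{1}{-1713 - 998}} - 4864 = \frac{2249 \frac{1}{-2714}}{\left(487 + \left(63 + 132\right)\right) \frac{1}{-2711}} - 4864 = \frac{2249 \left(- \frac{1}{2714}\right)}{\left(487 + 195\right) \left(- \frac{1}{2711}\right)} - 4864 = - \frac{2249}{2714 \cdot 682 \left(- \frac{1}{2711}\right)} - 4864 = - \frac{2249}{2714 \left(- \frac{682}{2711}\right)} - 4864 = \left(- \frac{2249}{2714}\right) \left(- \frac{2711}{682}\right) - 4864 = \frac{6097039}{1850948} - 4864 = - \frac{8996914033}{1850948}$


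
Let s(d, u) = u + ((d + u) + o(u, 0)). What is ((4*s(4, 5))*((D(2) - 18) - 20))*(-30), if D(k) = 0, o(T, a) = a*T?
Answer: 63840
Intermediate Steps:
o(T, a) = T*a
s(d, u) = d + 2*u (s(d, u) = u + ((d + u) + u*0) = u + ((d + u) + 0) = u + (d + u) = d + 2*u)
((4*s(4, 5))*((D(2) - 18) - 20))*(-30) = ((4*(4 + 2*5))*((0 - 18) - 20))*(-30) = ((4*(4 + 10))*(-18 - 20))*(-30) = ((4*14)*(-38))*(-30) = (56*(-38))*(-30) = -2128*(-30) = 63840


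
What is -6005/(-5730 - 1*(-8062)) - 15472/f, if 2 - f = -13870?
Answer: -7461379/2021844 ≈ -3.6904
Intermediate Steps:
f = 13872 (f = 2 - 1*(-13870) = 2 + 13870 = 13872)
-6005/(-5730 - 1*(-8062)) - 15472/f = -6005/(-5730 - 1*(-8062)) - 15472/13872 = -6005/(-5730 + 8062) - 15472*1/13872 = -6005/2332 - 967/867 = -7461379/2021844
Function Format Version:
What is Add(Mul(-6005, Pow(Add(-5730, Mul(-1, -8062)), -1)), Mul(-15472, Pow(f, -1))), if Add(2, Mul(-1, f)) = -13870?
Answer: Rational(-7461379, 2021844) ≈ -3.6904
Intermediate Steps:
f = 13872 (f = Add(2, Mul(-1, -13870)) = Add(2, 13870) = 13872)
Add(Mul(-6005, Pow(Add(-5730, Mul(-1, -8062)), -1)), Mul(-15472, Pow(f, -1))) = Add(Mul(-6005, Pow(Add(-5730, Mul(-1, -8062)), -1)), Mul(-15472, Pow(13872, -1))) = Add(Mul(-6005, Pow(Add(-5730, 8062), -1)), Mul(-15472, Rational(1, 13872))) = Add(Mul(-6005, Pow(2332, -1)), Rational(-967, 867)) = Add(Mul(-6005, Rational(1, 2332)), Rational(-967, 867)) = Add(Rational(-6005, 2332), Rational(-967, 867)) = Rational(-7461379, 2021844)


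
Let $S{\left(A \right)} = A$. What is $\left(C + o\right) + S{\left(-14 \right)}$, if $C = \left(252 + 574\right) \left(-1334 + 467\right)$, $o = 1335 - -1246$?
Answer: $-713575$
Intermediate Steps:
$o = 2581$ ($o = 1335 + 1246 = 2581$)
$C = -716142$ ($C = 826 \left(-867\right) = -716142$)
$\left(C + o\right) + S{\left(-14 \right)} = \left(-716142 + 2581\right) - 14 = -713561 - 14 = -713575$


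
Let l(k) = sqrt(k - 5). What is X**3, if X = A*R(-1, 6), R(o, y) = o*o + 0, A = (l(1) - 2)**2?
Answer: 512*I ≈ 512.0*I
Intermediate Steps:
l(k) = sqrt(-5 + k)
A = (-2 + 2*I)**2 (A = (sqrt(-5 + 1) - 2)**2 = (sqrt(-4) - 2)**2 = (2*I - 2)**2 = (-2 + 2*I)**2 ≈ -8.0*I)
R(o, y) = o**2 (R(o, y) = o**2 + 0 = o**2)
X = -8*I (X = -8*I*(-1)**2 = -8*I*1 = -8*I ≈ -8.0*I)
X**3 = (-8*I)**3 = 512*I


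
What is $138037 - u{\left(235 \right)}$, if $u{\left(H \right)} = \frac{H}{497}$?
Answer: $\frac{68604154}{497} \approx 1.3804 \cdot 10^{5}$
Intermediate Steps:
$u{\left(H \right)} = \frac{H}{497}$ ($u{\left(H \right)} = H \frac{1}{497} = \frac{H}{497}$)
$138037 - u{\left(235 \right)} = 138037 - \frac{1}{497} \cdot 235 = 138037 - \frac{235}{497} = \frac{68604154}{497}$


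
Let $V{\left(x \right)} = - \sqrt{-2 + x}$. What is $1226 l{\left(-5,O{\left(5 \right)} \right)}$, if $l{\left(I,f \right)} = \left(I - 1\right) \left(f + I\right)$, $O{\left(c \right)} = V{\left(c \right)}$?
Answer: $36780 + 7356 \sqrt{3} \approx 49521.0$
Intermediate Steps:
$O{\left(c \right)} = - \sqrt{-2 + c}$
$l{\left(I,f \right)} = \left(-1 + I\right) \left(I + f\right)$
$1226 l{\left(-5,O{\left(5 \right)} \right)} = 1226 \left(\left(-5\right)^{2} - -5 - - \sqrt{-2 + 5} - 5 \left(- \sqrt{-2 + 5}\right)\right) = 1226 \left(25 + 5 - - \sqrt{3} - 5 \left(- \sqrt{3}\right)\right) = 1226 \left(25 + 5 + \sqrt{3} + 5 \sqrt{3}\right) = 1226 \left(30 + 6 \sqrt{3}\right) = 36780 + 7356 \sqrt{3}$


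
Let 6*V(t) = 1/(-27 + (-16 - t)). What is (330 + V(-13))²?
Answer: 3528241201/32400 ≈ 1.0890e+5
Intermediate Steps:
V(t) = 1/(6*(-43 - t)) (V(t) = 1/(6*(-27 + (-16 - t))) = 1/(6*(-43 - t)))
(330 + V(-13))² = (330 - 1/(258 + 6*(-13)))² = (330 - 1/(258 - 78))² = (330 - 1/180)² = (59399/180)² = 3528241201/32400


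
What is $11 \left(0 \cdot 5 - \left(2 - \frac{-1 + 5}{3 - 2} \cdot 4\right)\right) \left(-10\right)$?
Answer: $-1540$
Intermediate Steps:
$11 \left(0 \cdot 5 - \left(2 - \frac{-1 + 5}{3 - 2} \cdot 4\right)\right) \left(-10\right) = 11 \left(0 - \left(2 - \frac{4}{1} \cdot 4\right)\right) \left(-10\right) = 11 \left(0 - \left(2 - 4 \cdot 1 \cdot 4\right)\right) \left(-10\right) = 11 \left(0 + \left(4 \cdot 4 - 2\right)\right) \left(-10\right) = 11 \left(0 + \left(16 - 2\right)\right) \left(-10\right) = 11 \left(0 + 14\right) \left(-10\right) = 11 \cdot 14 \left(-10\right) = 154 \left(-10\right) = -1540$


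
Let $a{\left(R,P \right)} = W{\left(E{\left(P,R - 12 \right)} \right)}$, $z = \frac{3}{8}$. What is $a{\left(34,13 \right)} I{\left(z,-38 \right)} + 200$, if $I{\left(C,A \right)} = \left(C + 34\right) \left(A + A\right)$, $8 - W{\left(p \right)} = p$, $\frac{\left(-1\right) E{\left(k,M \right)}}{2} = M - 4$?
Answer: $-114750$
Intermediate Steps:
$z = \frac{3}{8}$ ($z = 3 \cdot \frac{1}{8} = \frac{3}{8} \approx 0.375$)
$E{\left(k,M \right)} = 8 - 2 M$ ($E{\left(k,M \right)} = - 2 \left(M - 4\right) = - 2 \left(-4 + M\right) = 8 - 2 M$)
$W{\left(p \right)} = 8 - p$
$a{\left(R,P \right)} = -24 + 2 R$ ($a{\left(R,P \right)} = 8 - \left(8 - 2 \left(R - 12\right)\right) = 8 - \left(8 - 2 \left(-12 + R\right)\right) = 8 - \left(8 - \left(-24 + 2 R\right)\right) = 8 - \left(32 - 2 R\right) = 8 + \left(-32 + 2 R\right) = -24 + 2 R$)
$I{\left(C,A \right)} = 2 A \left(34 + C\right)$ ($I{\left(C,A \right)} = \left(34 + C\right) 2 A = 2 A \left(34 + C\right)$)
$a{\left(34,13 \right)} I{\left(z,-38 \right)} + 200 = \left(-24 + 2 \cdot 34\right) 2 \left(-38\right) \left(34 + \frac{3}{8}\right) + 200 = \left(-24 + 68\right) 2 \left(-38\right) \frac{275}{8} + 200 = 44 \left(- \frac{5225}{2}\right) + 200 = -114950 + 200 = -114750$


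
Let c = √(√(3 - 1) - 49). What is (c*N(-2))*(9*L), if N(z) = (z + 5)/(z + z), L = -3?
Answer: 81*√(-49 + √2)/4 ≈ 139.69*I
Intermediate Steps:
N(z) = (5 + z)/(2*z) (N(z) = (5 + z)/((2*z)) = (5 + z)*(1/(2*z)) = (5 + z)/(2*z))
c = √(-49 + √2) (c = √(√2 - 49) = √(-49 + √2) ≈ 6.8982*I)
(c*N(-2))*(9*L) = (√(-49 + √2)*((½)*(5 - 2)/(-2)))*(9*(-3)) = (√(-49 + √2)*((½)*(-½)*3))*(-27) = (√(-49 + √2)*(-¾))*(-27) = -3*√(-49 + √2)/4*(-27) = 81*√(-49 + √2)/4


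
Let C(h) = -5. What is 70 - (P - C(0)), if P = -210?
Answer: 275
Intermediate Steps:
70 - (P - C(0)) = 70 - (-210 - 1*(-5)) = 70 - (-210 + 5) = 70 - 1*(-205) = 70 + 205 = 275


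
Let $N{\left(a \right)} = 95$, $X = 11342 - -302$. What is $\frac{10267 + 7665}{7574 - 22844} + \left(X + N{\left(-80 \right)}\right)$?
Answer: $\frac{89618299}{7635} \approx 11738.0$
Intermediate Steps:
$X = 11644$ ($X = 11342 + 302 = 11644$)
$\frac{10267 + 7665}{7574 - 22844} + \left(X + N{\left(-80 \right)}\right) = \frac{10267 + 7665}{7574 - 22844} + \left(11644 + 95\right) = \frac{17932}{-15270} + 11739 = 17932 \left(- \frac{1}{15270}\right) + 11739 = - \frac{8966}{7635} + 11739 = \frac{89618299}{7635}$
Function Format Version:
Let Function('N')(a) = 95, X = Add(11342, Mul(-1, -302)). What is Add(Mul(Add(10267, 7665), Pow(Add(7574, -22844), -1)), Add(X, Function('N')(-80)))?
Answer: Rational(89618299, 7635) ≈ 11738.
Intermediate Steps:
X = 11644 (X = Add(11342, 302) = 11644)
Add(Mul(Add(10267, 7665), Pow(Add(7574, -22844), -1)), Add(X, Function('N')(-80))) = Add(Mul(Add(10267, 7665), Pow(Add(7574, -22844), -1)), Add(11644, 95)) = Add(Mul(17932, Pow(-15270, -1)), 11739) = Add(Mul(17932, Rational(-1, 15270)), 11739) = Add(Rational(-8966, 7635), 11739) = Rational(89618299, 7635)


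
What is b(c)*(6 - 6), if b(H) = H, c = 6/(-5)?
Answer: 0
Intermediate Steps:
c = -6/5 (c = 6*(-⅕) = -6/5 ≈ -1.2000)
b(c)*(6 - 6) = -6*(6 - 6)/5 = -6/5*0 = 0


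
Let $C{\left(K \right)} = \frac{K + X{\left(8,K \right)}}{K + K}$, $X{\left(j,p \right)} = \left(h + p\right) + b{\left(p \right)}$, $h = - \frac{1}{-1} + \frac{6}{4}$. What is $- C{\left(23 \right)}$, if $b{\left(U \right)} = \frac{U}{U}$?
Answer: $- \frac{99}{92} \approx -1.0761$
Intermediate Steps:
$b{\left(U \right)} = 1$
$h = \frac{5}{2}$ ($h = \left(-1\right) \left(-1\right) + 6 \cdot \frac{1}{4} = 1 + \frac{3}{2} = \frac{5}{2} \approx 2.5$)
$X{\left(j,p \right)} = \frac{7}{2} + p$ ($X{\left(j,p \right)} = \left(\frac{5}{2} + p\right) + 1 = \frac{7}{2} + p$)
$C{\left(K \right)} = \frac{\frac{7}{2} + 2 K}{2 K}$ ($C{\left(K \right)} = \frac{K + \left(\frac{7}{2} + K\right)}{K + K} = \frac{\frac{7}{2} + 2 K}{2 K}$)
$- C{\left(23 \right)} = - \frac{\frac{7}{4} + 23}{23} = - \frac{99}{23 \cdot 4} = \left(-1\right) \frac{99}{92} = - \frac{99}{92}$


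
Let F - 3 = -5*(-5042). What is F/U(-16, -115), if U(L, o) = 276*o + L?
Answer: -25213/31756 ≈ -0.79396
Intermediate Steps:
U(L, o) = L + 276*o
F = 25213 (F = 3 - 5*(-5042) = 3 + 25210 = 25213)
F/U(-16, -115) = 25213/(-16 + 276*(-115)) = 25213/(-16 - 31740) = 25213/(-31756) = 25213*(-1/31756) = -25213/31756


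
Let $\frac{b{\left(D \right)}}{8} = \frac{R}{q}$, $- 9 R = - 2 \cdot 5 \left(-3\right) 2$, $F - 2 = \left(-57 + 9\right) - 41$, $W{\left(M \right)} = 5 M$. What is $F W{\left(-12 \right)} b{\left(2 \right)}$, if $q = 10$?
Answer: $-27840$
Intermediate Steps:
$F = -87$ ($F = 2 + \left(\left(-57 + 9\right) - 41\right) = 2 - 89 = -87$)
$R = - \frac{20}{3}$ ($R = - \frac{\left(-2\right) 5 \left(-3\right) 2}{9} = - \frac{\left(-2\right) \left(\left(-15\right) 2\right)}{9} = - \frac{\left(-2\right) \left(-30\right)}{9} = \left(- \frac{1}{9}\right) 60 = - \frac{20}{3} \approx -6.6667$)
$b{\left(D \right)} = - \frac{16}{3}$ ($b{\left(D \right)} = 8 \left(- \frac{20}{3 \cdot 10}\right) = 8 \left(\left(- \frac{20}{3}\right) \frac{1}{10}\right) = 8 \left(- \frac{2}{3}\right) = - \frac{16}{3}$)
$F W{\left(-12 \right)} b{\left(2 \right)} = - 87 \cdot 5 \left(-12\right) \left(- \frac{16}{3}\right) = \left(-87\right) \left(-60\right) \left(- \frac{16}{3}\right) = 5220 \left(- \frac{16}{3}\right) = -27840$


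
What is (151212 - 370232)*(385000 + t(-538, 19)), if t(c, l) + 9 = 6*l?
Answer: -84345697100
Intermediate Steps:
t(c, l) = -9 + 6*l
(151212 - 370232)*(385000 + t(-538, 19)) = (151212 - 370232)*(385000 + (-9 + 6*19)) = -219020*(385000 + (-9 + 114)) = -219020*(385000 + 105) = -219020*385105 = -84345697100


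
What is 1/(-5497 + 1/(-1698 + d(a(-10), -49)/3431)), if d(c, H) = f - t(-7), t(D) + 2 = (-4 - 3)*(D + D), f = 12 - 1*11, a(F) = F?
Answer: -5825933/32025157132 ≈ -0.00018192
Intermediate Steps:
f = 1 (f = 12 - 11 = 1)
t(D) = -2 - 14*D (t(D) = -2 + (-4 - 3)*(D + D) = -2 - 14*D)
d(c, H) = -95 (d(c, H) = 1 - (-2 - 14*(-7)) = 1 - (-2 + 98) = 1 - 1*96 = 1 - 96 = -95)
1/(-5497 + 1/(-1698 + d(a(-10), -49)/3431)) = 1/(-5497 + 1/(-1698 - 95/3431)) = 1/(-5497 + 1/(-5825933/3431)) = 1/(-5497 - 3431/5825933) = 1/(-32025157132/5825933) = -5825933/32025157132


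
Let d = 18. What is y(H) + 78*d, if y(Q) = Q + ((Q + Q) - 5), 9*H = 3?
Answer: 1400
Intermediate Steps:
H = 1/3 (H = (1/9)*3 = 1/3 ≈ 0.33333)
y(Q) = -5 + 3*Q (y(Q) = Q + (2*Q - 5) = Q + (-5 + 2*Q) = -5 + 3*Q)
y(H) + 78*d = (-5 + 3*(1/3)) + 78*18 = (-5 + 1) + 1404 = -4 + 1404 = 1400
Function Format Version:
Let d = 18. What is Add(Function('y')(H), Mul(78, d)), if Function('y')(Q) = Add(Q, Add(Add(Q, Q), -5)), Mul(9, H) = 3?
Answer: 1400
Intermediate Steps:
H = Rational(1, 3) (H = Mul(Rational(1, 9), 3) = Rational(1, 3) ≈ 0.33333)
Function('y')(Q) = Add(-5, Mul(3, Q)) (Function('y')(Q) = Add(Q, Add(Mul(2, Q), -5)) = Add(Q, Add(-5, Mul(2, Q))) = Add(-5, Mul(3, Q)))
Add(Function('y')(H), Mul(78, d)) = Add(Add(-5, Mul(3, Rational(1, 3))), Mul(78, 18)) = Add(Add(-5, 1), 1404) = Add(-4, 1404) = 1400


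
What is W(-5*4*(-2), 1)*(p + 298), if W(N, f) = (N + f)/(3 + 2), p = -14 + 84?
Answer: 15088/5 ≈ 3017.6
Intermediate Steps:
p = 70
W(N, f) = N/5 + f/5 (W(N, f) = (N + f)/5 = (N + f)*(1/5) = N/5 + f/5)
W(-5*4*(-2), 1)*(p + 298) = ((-5*4*(-2))/5 + (1/5)*1)*(70 + 298) = ((-20*(-2))/5 + 1/5)*368 = ((1/5)*40 + 1/5)*368 = (8 + 1/5)*368 = (41/5)*368 = 15088/5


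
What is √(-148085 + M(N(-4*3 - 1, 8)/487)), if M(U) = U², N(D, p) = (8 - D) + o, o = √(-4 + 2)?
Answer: √(-35121170926 + 42*I*√2)/487 ≈ 3.254e-7 + 384.82*I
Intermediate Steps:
o = I*√2 (o = √(-2) = I*√2 ≈ 1.4142*I)
N(D, p) = 8 - D + I*√2 (N(D, p) = (8 - D) + I*√2 = 8 - D + I*√2)
√(-148085 + M(N(-4*3 - 1, 8)/487)) = √(-148085 + ((8 - (-4*3 - 1) + I*√2)/487)²) = √(-148085 + ((8 - (-12 - 1) + I*√2)*(1/487))²) = √(-148085 + ((8 - 1*(-13) + I*√2)*(1/487))²) = √(-148085 + ((8 + 13 + I*√2)*(1/487))²) = √(-148085 + ((21 + I*√2)*(1/487))²) = √(-148085 + (21/487 + I*√2/487)²)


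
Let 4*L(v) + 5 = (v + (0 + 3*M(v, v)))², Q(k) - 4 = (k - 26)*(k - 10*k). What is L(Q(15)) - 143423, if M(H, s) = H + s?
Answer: 27016308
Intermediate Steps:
Q(k) = 4 - 9*k*(-26 + k) (Q(k) = 4 + (k - 26)*(k - 10*k) = 4 + (-26 + k)*(-9*k) = 4 - 9*k*(-26 + k))
L(v) = -5/4 + 49*v²/4 (L(v) = -5/4 + (v + (0 + 3*(v + v)))²/4 = -5/4 + (v + (0 + 3*(2*v)))²/4 = -5/4 + (v + (0 + 6*v))²/4 = -5/4 + (v + 6*v)²/4 = -5/4 + (7*v)²/4 = -5/4 + (49*v²)/4 = -5/4 + 49*v²/4)
L(Q(15)) - 143423 = (-5/4 + 49*(4 - 9*15² + 234*15)²/4) - 143423 = (-5/4 + 49*(4 - 9*225 + 3510)²/4) - 143423 = (-5/4 + 49*(4 - 2025 + 3510)²/4) - 143423 = (-5/4 + (49/4)*1489²) - 143423 = (-5/4 + (49/4)*2217121) - 143423 = (-5/4 + 108638929/4) - 143423 = 27159731 - 143423 = 27016308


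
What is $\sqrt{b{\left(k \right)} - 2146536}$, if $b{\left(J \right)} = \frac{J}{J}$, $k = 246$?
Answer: $i \sqrt{2146535} \approx 1465.1 i$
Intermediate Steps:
$b{\left(J \right)} = 1$
$\sqrt{b{\left(k \right)} - 2146536} = \sqrt{1 - 2146536} = \sqrt{-2146535} = i \sqrt{2146535}$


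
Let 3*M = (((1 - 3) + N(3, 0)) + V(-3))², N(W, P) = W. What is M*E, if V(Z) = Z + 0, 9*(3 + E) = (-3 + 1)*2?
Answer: -124/27 ≈ -4.5926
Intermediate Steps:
E = -31/9 (E = -3 + ((-3 + 1)*2)/9 = -3 + (-2*2)/9 = -3 + (⅑)*(-4) = -3 - 4/9 = -31/9 ≈ -3.4444)
V(Z) = Z
M = 4/3 (M = (((1 - 3) + 3) - 3)²/3 = ((-2 + 3) - 3)²/3 = (1 - 3)²/3 = (⅓)*(-2)² = (⅓)*4 = 4/3 ≈ 1.3333)
M*E = (4/3)*(-31/9) = -124/27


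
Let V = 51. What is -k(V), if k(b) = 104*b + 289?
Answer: -5593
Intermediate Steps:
k(b) = 289 + 104*b
-k(V) = -(289 + 104*51) = -(289 + 5304) = -1*5593 = -5593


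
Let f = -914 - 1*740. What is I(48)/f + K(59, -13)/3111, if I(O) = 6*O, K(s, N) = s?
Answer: -399191/2572797 ≈ -0.15516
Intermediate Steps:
f = -1654 (f = -914 - 740 = -1654)
I(48)/f + K(59, -13)/3111 = (6*48)/(-1654) + 59/3111 = 288*(-1/1654) + 59*(1/3111) = -144/827 + 59/3111 = -399191/2572797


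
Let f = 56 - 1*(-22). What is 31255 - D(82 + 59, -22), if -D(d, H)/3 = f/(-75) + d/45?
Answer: 781532/25 ≈ 31261.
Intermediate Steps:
f = 78 (f = 56 + 22 = 78)
D(d, H) = 78/25 - d/15 (D(d, H) = -3*(78/(-75) + d/45) = -3*(78*(-1/75) + d*(1/45)) = -3*(-26/25 + d/45) = 78/25 - d/15)
31255 - D(82 + 59, -22) = 31255 - (78/25 - (82 + 59)/15) = 31255 - (78/25 - 1/15*141) = 31255 - (78/25 - 47/5) = 31255 - 1*(-157/25) = 31255 + 157/25 = 781532/25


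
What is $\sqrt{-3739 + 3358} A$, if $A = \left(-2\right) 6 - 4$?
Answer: $- 16 i \sqrt{381} \approx - 312.31 i$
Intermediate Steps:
$A = -16$ ($A = -12 - 4 = -16$)
$\sqrt{-3739 + 3358} A = \sqrt{-3739 + 3358} \left(-16\right) = \sqrt{-381} \left(-16\right) = i \sqrt{381} \left(-16\right) = - 16 i \sqrt{381}$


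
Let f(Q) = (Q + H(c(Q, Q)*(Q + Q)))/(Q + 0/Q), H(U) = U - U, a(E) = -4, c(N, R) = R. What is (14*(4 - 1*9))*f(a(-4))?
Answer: -70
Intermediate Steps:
H(U) = 0
f(Q) = 1 (f(Q) = (Q + 0)/(Q + 0/Q) = Q/(Q + 0) = Q/Q = 1)
(14*(4 - 1*9))*f(a(-4)) = (14*(4 - 1*9))*1 = (14*(4 - 9))*1 = (14*(-5))*1 = -70*1 = -70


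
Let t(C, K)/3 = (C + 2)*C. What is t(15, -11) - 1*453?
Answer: 312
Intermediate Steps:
t(C, K) = 3*C*(2 + C) (t(C, K) = 3*((C + 2)*C) = 3*((2 + C)*C) = 3*(C*(2 + C)) = 3*C*(2 + C))
t(15, -11) - 1*453 = 3*15*(2 + 15) - 1*453 = 3*15*17 - 453 = 765 - 453 = 312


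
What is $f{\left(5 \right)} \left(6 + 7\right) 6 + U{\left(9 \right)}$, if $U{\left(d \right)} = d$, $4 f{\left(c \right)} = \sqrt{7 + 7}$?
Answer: $9 + \frac{39 \sqrt{14}}{2} \approx 81.962$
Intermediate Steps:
$f{\left(c \right)} = \frac{\sqrt{14}}{4}$ ($f{\left(c \right)} = \frac{\sqrt{7 + 7}}{4} = \frac{\sqrt{14}}{4}$)
$f{\left(5 \right)} \left(6 + 7\right) 6 + U{\left(9 \right)} = \frac{\sqrt{14}}{4} \left(6 + 7\right) 6 + 9 = \frac{\sqrt{14}}{4} \cdot 13 \cdot 6 + 9 = \frac{\sqrt{14}}{4} \cdot 78 + 9 = \frac{39 \sqrt{14}}{2} + 9 = 9 + \frac{39 \sqrt{14}}{2}$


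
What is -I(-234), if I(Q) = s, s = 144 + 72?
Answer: -216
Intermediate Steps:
s = 216
I(Q) = 216
-I(-234) = -1*216 = -216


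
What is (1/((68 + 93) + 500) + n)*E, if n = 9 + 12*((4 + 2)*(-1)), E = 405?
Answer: -16865010/661 ≈ -25514.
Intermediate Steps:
n = -63 (n = 9 + 12*(6*(-1)) = 9 + 12*(-6) = 9 - 72 = -63)
(1/((68 + 93) + 500) + n)*E = (1/((68 + 93) + 500) - 63)*405 = (1/(161 + 500) - 63)*405 = (1/661 - 63)*405 = -41642/661*405 = -16865010/661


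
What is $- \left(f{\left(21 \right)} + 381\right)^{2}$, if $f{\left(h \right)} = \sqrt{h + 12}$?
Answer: $- \left(381 + \sqrt{33}\right)^{2} \approx -1.4957 \cdot 10^{5}$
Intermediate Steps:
$f{\left(h \right)} = \sqrt{12 + h}$
$- \left(f{\left(21 \right)} + 381\right)^{2} = - \left(\sqrt{12 + 21} + 381\right)^{2} = - \left(\sqrt{33} + 381\right)^{2} = - \left(381 + \sqrt{33}\right)^{2}$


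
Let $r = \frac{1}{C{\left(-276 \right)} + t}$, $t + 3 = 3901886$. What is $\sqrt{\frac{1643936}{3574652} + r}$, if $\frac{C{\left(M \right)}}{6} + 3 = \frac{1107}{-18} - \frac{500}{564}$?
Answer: $\frac{\sqrt{12349682653268694510960868914}}{163871039717106} \approx 0.67815$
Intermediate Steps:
$t = 3901883$ ($t = -3 + 3901886 = 3901883$)
$C{\left(M \right)} = - \frac{18439}{47}$ ($C{\left(M \right)} = -18 + 6 \left(\frac{1107}{-18} - \frac{500}{564}\right) = -18 + 6 \left(1107 \left(- \frac{1}{18}\right) - \frac{125}{141}\right) = -18 + 6 \left(- \frac{123}{2} - \frac{125}{141}\right) = -18 + 6 \left(- \frac{17593}{282}\right) = -18 - \frac{17593}{47} = - \frac{18439}{47}$)
$r = \frac{47}{183370062}$ ($r = \frac{1}{- \frac{18439}{47} + 3901883} = \frac{1}{\frac{183370062}{47}} = \frac{47}{183370062} \approx 2.5631 \cdot 10^{-7}$)
$\sqrt{\frac{1643936}{3574652} + r} = \sqrt{\frac{1643936}{3574652} + \frac{47}{183370062}} = \sqrt{1643936 \cdot \frac{1}{3574652} + \frac{47}{183370062}} = \sqrt{\frac{410984}{893663} + \frac{47}{183370062}} = \sqrt{\frac{75362203563169}{163871039717106}} = \frac{\sqrt{12349682653268694510960868914}}{163871039717106}$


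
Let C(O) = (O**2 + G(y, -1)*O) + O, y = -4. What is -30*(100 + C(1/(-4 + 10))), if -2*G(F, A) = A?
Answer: -9025/3 ≈ -3008.3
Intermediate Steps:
G(F, A) = -A/2
C(O) = O**2 + 3*O/2 (C(O) = (O**2 + (-1/2*(-1))*O) + O = (O**2 + O/2) + O = O**2 + 3*O/2)
-30*(100 + C(1/(-4 + 10))) = -30*(100 + (3 + 2/(-4 + 10))/(2*(-4 + 10))) = -30*(100 + (1/2)*(3 + 2/6)/6) = -30*(100 + (1/2)*(1/6)*(3 + 2*(1/6))) = -30*(100 + (1/2)*(1/6)*(3 + 1/3)) = -30*(100 + (1/2)*(1/6)*(10/3)) = -30*(100 + 5/18) = -30*1805/18 = -9025/3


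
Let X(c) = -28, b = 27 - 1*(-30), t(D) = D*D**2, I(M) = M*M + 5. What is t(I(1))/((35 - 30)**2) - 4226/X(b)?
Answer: 55849/350 ≈ 159.57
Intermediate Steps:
I(M) = 5 + M**2 (I(M) = M**2 + 5 = 5 + M**2)
t(D) = D**3
b = 57 (b = 27 + 30 = 57)
t(I(1))/((35 - 30)**2) - 4226/X(b) = (5 + 1**2)**3/((35 - 30)**2) - 4226/(-28) = (5 + 1)**3/(5**2) - 4226*(-1/28) = 6**3/25 + 2113/14 = 216*(1/25) + 2113/14 = 216/25 + 2113/14 = 55849/350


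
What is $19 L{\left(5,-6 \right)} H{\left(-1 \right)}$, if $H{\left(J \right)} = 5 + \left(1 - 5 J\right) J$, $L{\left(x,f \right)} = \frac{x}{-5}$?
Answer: $19$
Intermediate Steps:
$L{\left(x,f \right)} = - \frac{x}{5}$
$H{\left(J \right)} = 5 + J \left(1 - 5 J\right)$
$19 L{\left(5,-6 \right)} H{\left(-1 \right)} = 19 \left(- \frac{1}{5}\right) 5 \left(5 - 1 - 5 \left(-1\right)^{2}\right) = 19 \left(- (5 - 1 - 5)\right) = 19 \left(\left(-1\right) \left(-1\right)\right) = 19 \cdot 1 = 19$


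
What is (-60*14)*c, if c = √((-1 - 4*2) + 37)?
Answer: -1680*√7 ≈ -4444.9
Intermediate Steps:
c = 2*√7 (c = √((-1 - 8) + 37) = √(-9 + 37) = √28 = 2*√7 ≈ 5.2915)
(-60*14)*c = (-60*14)*(2*√7) = -1680*√7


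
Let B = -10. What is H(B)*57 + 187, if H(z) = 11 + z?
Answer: 244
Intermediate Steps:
H(B)*57 + 187 = (11 - 10)*57 + 187 = 1*57 + 187 = 57 + 187 = 244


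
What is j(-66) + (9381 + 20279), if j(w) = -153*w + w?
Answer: 39692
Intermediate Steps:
j(w) = -152*w
j(-66) + (9381 + 20279) = -152*(-66) + (9381 + 20279) = 10032 + 29660 = 39692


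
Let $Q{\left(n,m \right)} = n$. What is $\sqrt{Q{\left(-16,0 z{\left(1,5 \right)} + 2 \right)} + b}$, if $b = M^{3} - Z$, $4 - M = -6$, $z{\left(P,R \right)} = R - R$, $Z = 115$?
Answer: $\sqrt{869} \approx 29.479$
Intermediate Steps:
$z{\left(P,R \right)} = 0$
$M = 10$ ($M = 4 - -6 = 4 + 6 = 10$)
$b = 885$ ($b = 10^{3} - 115 = 1000 - 115 = 885$)
$\sqrt{Q{\left(-16,0 z{\left(1,5 \right)} + 2 \right)} + b} = \sqrt{-16 + 885} = \sqrt{869}$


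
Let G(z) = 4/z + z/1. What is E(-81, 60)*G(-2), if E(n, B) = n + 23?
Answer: 232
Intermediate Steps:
E(n, B) = 23 + n
G(z) = z + 4/z (G(z) = 4/z + z*1 = 4/z + z = z + 4/z)
E(-81, 60)*G(-2) = (23 - 81)*(-2 + 4/(-2)) = -58*(-2 + 4*(-½)) = -58*(-2 - 2) = -58*(-4) = 232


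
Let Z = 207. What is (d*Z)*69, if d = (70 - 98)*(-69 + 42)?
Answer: 10797948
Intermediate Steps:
d = 756 (d = -28*(-27) = 756)
(d*Z)*69 = (756*207)*69 = 156492*69 = 10797948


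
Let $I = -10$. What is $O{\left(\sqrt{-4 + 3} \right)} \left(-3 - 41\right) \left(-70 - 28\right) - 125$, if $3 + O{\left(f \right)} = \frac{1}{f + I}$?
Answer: $- \frac{1362281}{101} - \frac{4312 i}{101} \approx -13488.0 - 42.693 i$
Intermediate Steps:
$O{\left(f \right)} = -3 + \frac{1}{-10 + f}$ ($O{\left(f \right)} = -3 + \frac{1}{f - 10} = -3 + \frac{1}{-10 + f}$)
$O{\left(\sqrt{-4 + 3} \right)} \left(-3 - 41\right) \left(-70 - 28\right) - 125 = \frac{31 - 3 \sqrt{-4 + 3}}{-10 + \sqrt{-4 + 3}} \left(-3 - 41\right) \left(-70 - 28\right) - 125 = \frac{31 - 3 \sqrt{-1}}{-10 + \sqrt{-1}} \left(\left(-44\right) \left(-98\right)\right) - 125 = \frac{31 - 3 i}{-10 + i} 4312 - 125 = \frac{-10 - i}{101} \left(31 - 3 i\right) 4312 - 125 = \frac{\left(-10 - i\right) \left(31 - 3 i\right)}{101} \cdot 4312 - 125 = \frac{4312 \left(-10 - i\right) \left(31 - 3 i\right)}{101} - 125 = -125 + \frac{4312 \left(-10 - i\right) \left(31 - 3 i\right)}{101}$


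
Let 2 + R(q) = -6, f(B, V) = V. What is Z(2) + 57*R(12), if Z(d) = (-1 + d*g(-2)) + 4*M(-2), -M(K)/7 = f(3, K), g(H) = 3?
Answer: -395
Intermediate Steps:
M(K) = -7*K
Z(d) = 55 + 3*d (Z(d) = (-1 + d*3) + 4*(-7*(-2)) = (-1 + 3*d) + 4*14 = (-1 + 3*d) + 56 = 55 + 3*d)
R(q) = -8 (R(q) = -2 - 6 = -8)
Z(2) + 57*R(12) = (55 + 3*2) + 57*(-8) = (55 + 6) - 456 = 61 - 456 = -395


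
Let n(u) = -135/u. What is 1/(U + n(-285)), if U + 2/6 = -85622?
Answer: -57/4880446 ≈ -1.1679e-5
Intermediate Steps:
U = -256867/3 (U = -1/3 - 85622 = -256867/3 ≈ -85622.)
1/(U + n(-285)) = 1/(-256867/3 - 135/(-285)) = 1/(-256867/3 - 135*(-1/285)) = 1/(-256867/3 + 9/19) = 1/(-4880446/57) = -57/4880446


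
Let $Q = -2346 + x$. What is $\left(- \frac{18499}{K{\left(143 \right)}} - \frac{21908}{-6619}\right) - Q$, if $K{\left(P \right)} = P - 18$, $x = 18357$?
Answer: $- \frac{13366807506}{827375} \approx -16156.0$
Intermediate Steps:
$Q = 16011$ ($Q = -2346 + 18357 = 16011$)
$K{\left(P \right)} = -18 + P$ ($K{\left(P \right)} = P - 18 = -18 + P$)
$\left(- \frac{18499}{K{\left(143 \right)}} - \frac{21908}{-6619}\right) - Q = \left(- \frac{18499}{-18 + 143} - \frac{21908}{-6619}\right) - 16011 = \left(- \frac{18499}{125} - - \frac{21908}{6619}\right) - 16011 = \left(\left(-18499\right) \frac{1}{125} + \frac{21908}{6619}\right) - 16011 = \left(- \frac{18499}{125} + \frac{21908}{6619}\right) - 16011 = - \frac{119706381}{827375} - 16011 = - \frac{13366807506}{827375}$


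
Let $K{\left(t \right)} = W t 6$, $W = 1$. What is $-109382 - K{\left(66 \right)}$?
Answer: $-109778$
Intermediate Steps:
$K{\left(t \right)} = 6 t$ ($K{\left(t \right)} = 1 t 6 = t 6 = 6 t$)
$-109382 - K{\left(66 \right)} = -109382 - 6 \cdot 66 = -109382 - 396 = -109778$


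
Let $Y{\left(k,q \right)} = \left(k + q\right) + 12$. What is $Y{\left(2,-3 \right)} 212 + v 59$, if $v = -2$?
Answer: $2214$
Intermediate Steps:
$Y{\left(k,q \right)} = 12 + k + q$
$Y{\left(2,-3 \right)} 212 + v 59 = \left(12 + 2 - 3\right) 212 - 118 = 11 \cdot 212 - 118 = 2332 - 118 = 2214$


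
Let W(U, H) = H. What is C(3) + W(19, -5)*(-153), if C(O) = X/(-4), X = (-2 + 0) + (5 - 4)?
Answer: 3061/4 ≈ 765.25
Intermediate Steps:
X = -1 (X = -2 + 1 = -1)
C(O) = ¼ (C(O) = -1/(-4) = -1*(-¼) = ¼)
C(3) + W(19, -5)*(-153) = ¼ - 5*(-153) = ¼ + 765 = 3061/4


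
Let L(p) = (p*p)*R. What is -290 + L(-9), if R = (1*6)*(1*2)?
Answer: 682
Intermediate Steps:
R = 12 (R = 6*2 = 12)
L(p) = 12*p² (L(p) = (p*p)*12 = p²*12 = 12*p²)
-290 + L(-9) = -290 + 12*(-9)² = -290 + 12*81 = -290 + 972 = 682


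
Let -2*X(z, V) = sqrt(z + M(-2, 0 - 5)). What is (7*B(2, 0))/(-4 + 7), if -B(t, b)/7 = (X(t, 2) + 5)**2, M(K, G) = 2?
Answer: -784/3 ≈ -261.33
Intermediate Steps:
X(z, V) = -sqrt(2 + z)/2 (X(z, V) = -sqrt(z + 2)/2 = -sqrt(2 + z)/2)
B(t, b) = -7*(5 - sqrt(2 + t)/2)**2 (B(t, b) = -7*(-sqrt(2 + t)/2 + 5)**2 = -7*(5 - sqrt(2 + t)/2)**2)
(7*B(2, 0))/(-4 + 7) = (7*(-7*(-10 + sqrt(2 + 2))**2/4))/(-4 + 7) = (7*(-7*(-10 + sqrt(4))**2/4))/3 = (7*(-7*(-10 + 2)**2/4))*(1/3) = (7*(-7/4*(-8)**2))*(1/3) = (7*(-7/4*64))*(1/3) = (7*(-112))*(1/3) = -784*1/3 = -784/3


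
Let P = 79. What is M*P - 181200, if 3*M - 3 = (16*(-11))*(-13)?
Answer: -362611/3 ≈ -1.2087e+5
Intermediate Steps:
M = 2291/3 (M = 1 + ((16*(-11))*(-13))/3 = 1 + (-176*(-13))/3 = 1 + (⅓)*2288 = 1 + 2288/3 = 2291/3 ≈ 763.67)
M*P - 181200 = (2291/3)*79 - 181200 = 180989/3 - 181200 = -362611/3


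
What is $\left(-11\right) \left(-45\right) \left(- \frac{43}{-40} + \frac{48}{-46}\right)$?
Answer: $\frac{2871}{184} \approx 15.603$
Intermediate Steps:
$\left(-11\right) \left(-45\right) \left(- \frac{43}{-40} + \frac{48}{-46}\right) = 495 \left(\left(-43\right) \left(- \frac{1}{40}\right) + 48 \left(- \frac{1}{46}\right)\right) = 495 \left(\frac{43}{40} - \frac{24}{23}\right) = 495 \cdot \frac{29}{920} = \frac{2871}{184}$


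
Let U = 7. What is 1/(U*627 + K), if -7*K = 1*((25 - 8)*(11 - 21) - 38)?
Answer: 7/30931 ≈ 0.00022631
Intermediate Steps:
K = 208/7 (K = -((25 - 8)*(11 - 21) - 38)/7 = -(17*(-10) - 38)/7 = -(-170 - 38)/7 = -(-208)/7 = -⅐*(-208) = 208/7 ≈ 29.714)
1/(U*627 + K) = 1/(7*627 + 208/7) = 1/(4389 + 208/7) = 1/(30931/7) = 7/30931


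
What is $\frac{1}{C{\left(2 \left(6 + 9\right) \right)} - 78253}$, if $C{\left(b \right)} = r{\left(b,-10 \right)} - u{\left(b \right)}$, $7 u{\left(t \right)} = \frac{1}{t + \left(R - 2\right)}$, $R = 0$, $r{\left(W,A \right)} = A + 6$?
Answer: $- \frac{196}{15338373} \approx -1.2778 \cdot 10^{-5}$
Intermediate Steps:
$r{\left(W,A \right)} = 6 + A$
$u{\left(t \right)} = \frac{1}{7 \left(-2 + t\right)}$ ($u{\left(t \right)} = \frac{1}{7 \left(t + \left(0 - 2\right)\right)} = \frac{1}{7 \left(t - 2\right)} = \frac{1}{7 \left(-2 + t\right)}$)
$C{\left(b \right)} = -4 - \frac{1}{7 \left(-2 + b\right)}$ ($C{\left(b \right)} = \left(6 - 10\right) - \frac{1}{7 \left(-2 + b\right)} = -4 - \frac{1}{7 \left(-2 + b\right)}$)
$\frac{1}{C{\left(2 \left(6 + 9\right) \right)} - 78253} = \frac{1}{\frac{55 - 28 \cdot 2 \left(6 + 9\right)}{7 \left(-2 + 2 \left(6 + 9\right)\right)} - 78253} = \frac{1}{\frac{55 - 28 \cdot 2 \cdot 15}{7 \left(-2 + 2 \cdot 15\right)} - 78253} = \frac{1}{\frac{55 - 840}{7 \left(-2 + 30\right)} - 78253} = \frac{1}{\frac{55 - 840}{7 \cdot 28} - 78253} = \frac{1}{\frac{1}{7} \cdot \frac{1}{28} \left(-785\right) - 78253} = \frac{1}{- \frac{785}{196} - 78253} = \frac{1}{- \frac{15338373}{196}} = - \frac{196}{15338373}$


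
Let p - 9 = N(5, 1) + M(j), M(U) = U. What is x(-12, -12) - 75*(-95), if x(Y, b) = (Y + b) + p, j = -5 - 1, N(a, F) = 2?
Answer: 7106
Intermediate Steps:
j = -6
p = 5 (p = 9 + (2 - 6) = 9 - 4 = 5)
x(Y, b) = 5 + Y + b (x(Y, b) = (Y + b) + 5 = 5 + Y + b)
x(-12, -12) - 75*(-95) = (5 - 12 - 12) - 75*(-95) = -19 + 7125 = 7106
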